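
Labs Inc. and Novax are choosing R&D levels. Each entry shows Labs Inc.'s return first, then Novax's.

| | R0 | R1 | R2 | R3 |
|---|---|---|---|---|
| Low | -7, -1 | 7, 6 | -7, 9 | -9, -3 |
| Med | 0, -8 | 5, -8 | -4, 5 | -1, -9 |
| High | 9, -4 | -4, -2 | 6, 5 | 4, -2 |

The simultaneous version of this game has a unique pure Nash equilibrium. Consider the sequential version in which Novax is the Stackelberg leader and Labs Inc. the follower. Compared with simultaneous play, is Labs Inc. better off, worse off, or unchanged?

better off

Labs Inc. best-responds to each possible Novax move:
- R0: Labs Inc. compares -7, 0, 9 and picks High; Novax would get -4.
- R1: Labs Inc. compares 7, 5, -4 and picks Low; Novax would get 6.
- R2: Labs Inc. compares -7, -4, 6 and picks High; Novax would get 5.
- R3: Labs Inc. compares -9, -1, 4 and picks High; Novax would get -2.
Maximizing over -4, 6, 5, -2, Novax chooses R1. Subgame-perfect outcome: (Low, R1) with payoffs (7, 6).
Now find the simultaneous Nash equilibrium.
Labs Inc.'s best replies: R0→High; R1→Low; R2→High; R3→High.
Novax's best replies: Low→R2; Med→R2; High→R2.
Only (High, R2) has each player best-responding; Nash payoffs (6, 5).
Labs Inc. earns 7 sequentially versus 6 at the Nash outcome: better off.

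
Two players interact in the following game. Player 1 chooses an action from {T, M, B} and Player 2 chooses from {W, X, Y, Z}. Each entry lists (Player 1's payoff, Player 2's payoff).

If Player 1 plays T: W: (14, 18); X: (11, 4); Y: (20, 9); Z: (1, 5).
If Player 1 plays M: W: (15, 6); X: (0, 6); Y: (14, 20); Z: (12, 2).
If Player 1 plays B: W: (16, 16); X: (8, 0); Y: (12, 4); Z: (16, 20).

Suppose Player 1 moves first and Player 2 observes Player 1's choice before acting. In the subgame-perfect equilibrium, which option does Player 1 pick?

B

Player 2 best-responds to each possible Player 1 move:
- T: BR = W, leader payoff 14.
- M: BR = Y, leader payoff 14.
- B: BR = Z, leader payoff 16.
Among 14, 14, 16, the best is 16 at B. Subgame-perfect outcome: (B, Z) with payoffs (16, 20).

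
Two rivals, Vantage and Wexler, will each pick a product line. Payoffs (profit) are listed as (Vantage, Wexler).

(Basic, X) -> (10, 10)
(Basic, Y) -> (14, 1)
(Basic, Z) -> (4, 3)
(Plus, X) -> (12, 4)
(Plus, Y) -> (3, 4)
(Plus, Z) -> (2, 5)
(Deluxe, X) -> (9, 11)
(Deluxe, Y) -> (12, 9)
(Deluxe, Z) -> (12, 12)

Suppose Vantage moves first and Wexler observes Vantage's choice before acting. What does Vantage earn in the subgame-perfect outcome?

12

Solve by backward induction (Vantage leads).
- Basic → Wexler plays X (best of 10, 1, 3); Vantage gets 10.
- Plus → Wexler plays Z (best of 4, 4, 5); Vantage gets 2.
- Deluxe → Wexler plays Z (best of 11, 9, 12); Vantage gets 12.
Among 10, 2, 12, the best is 12 at Deluxe. Subgame-perfect outcome: (Deluxe, Z) with payoffs (12, 12).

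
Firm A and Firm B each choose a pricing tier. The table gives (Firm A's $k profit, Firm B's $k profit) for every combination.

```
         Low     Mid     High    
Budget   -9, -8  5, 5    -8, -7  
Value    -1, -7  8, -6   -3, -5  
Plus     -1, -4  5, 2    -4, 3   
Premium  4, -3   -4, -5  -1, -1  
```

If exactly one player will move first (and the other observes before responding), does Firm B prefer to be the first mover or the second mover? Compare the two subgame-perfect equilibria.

If Firm A leads: Firm B's best replies are Budget→Mid, Value→High, Plus→High, Premium→High; Firm A's induced payoffs 5, -3, -4, -1; outcome (Budget, Mid), payoffs (5, 5).
If Firm B leads: Firm A's best replies are Low→Premium, Mid→Value, High→Premium; Firm B's induced payoffs -3, -6, -1; outcome (Premium, High), payoffs (-1, -1).
Firm B gets -1 moving first and 5 moving second, so Firm B prefers to move second.

second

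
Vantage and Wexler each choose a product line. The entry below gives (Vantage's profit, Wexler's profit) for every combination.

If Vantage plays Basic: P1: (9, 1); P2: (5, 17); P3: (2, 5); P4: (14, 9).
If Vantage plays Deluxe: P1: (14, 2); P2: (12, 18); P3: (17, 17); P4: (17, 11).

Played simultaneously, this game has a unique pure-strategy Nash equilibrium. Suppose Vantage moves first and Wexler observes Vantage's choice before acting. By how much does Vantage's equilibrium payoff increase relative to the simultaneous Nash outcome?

Solve by backward induction (Vantage leads).
- Basic: BR = P2, leader payoff 5.
- Deluxe: BR = P2, leader payoff 12.
Among 5, 12, the best is 12 at Deluxe. Subgame-perfect outcome: (Deluxe, P2) with payoffs (12, 18).
For the simultaneous game, intersect best replies.
Vantage's best replies: P1→Deluxe; P2→Deluxe; P3→Deluxe; P4→Deluxe.
Wexler's best replies: Basic→P2; Deluxe→P2.
The unique mutual best reply is (Deluxe, P2), giving (12, 18).
Vantage's commitment gain: 12 − 12 = 0.

0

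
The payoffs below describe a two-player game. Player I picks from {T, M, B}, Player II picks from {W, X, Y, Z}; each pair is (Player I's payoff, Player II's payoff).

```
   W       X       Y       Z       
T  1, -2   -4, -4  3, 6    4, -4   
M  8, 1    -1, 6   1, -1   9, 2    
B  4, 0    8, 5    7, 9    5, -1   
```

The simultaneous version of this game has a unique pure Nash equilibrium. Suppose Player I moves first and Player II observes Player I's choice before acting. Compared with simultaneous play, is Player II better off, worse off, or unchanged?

unchanged

Solve by backward induction (Player I leads).
- T: Player II compares -2, -4, 6, -4 and picks Y; Player I would get 3.
- M: Player II compares 1, 6, -1, 2 and picks X; Player I would get -1.
- B: Player II compares 0, 5, 9, -1 and picks Y; Player I would get 7.
Among 3, -1, 7, the best is 7 at B. Subgame-perfect outcome: (B, Y) with payoffs (7, 9).
For the simultaneous game, intersect best replies.
Player I's best replies: W→M; X→B; Y→B; Z→M.
Player II's best replies: T→Y; M→X; B→Y.
The unique mutual best reply is (B, Y), giving (7, 9).
Player II earns 9 sequentially versus 9 at the Nash outcome: unchanged.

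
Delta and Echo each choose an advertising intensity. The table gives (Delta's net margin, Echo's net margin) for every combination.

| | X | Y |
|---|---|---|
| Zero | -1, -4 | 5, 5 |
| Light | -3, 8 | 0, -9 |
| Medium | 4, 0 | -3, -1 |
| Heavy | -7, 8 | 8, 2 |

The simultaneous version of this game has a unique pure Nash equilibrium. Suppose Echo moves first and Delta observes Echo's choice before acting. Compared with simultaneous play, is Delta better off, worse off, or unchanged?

better off

Solve by backward induction (Echo leads).
- X: BR = Medium, leader payoff 0.
- Y: BR = Heavy, leader payoff 2.
Maximizing over 0, 2, Echo chooses Y. Subgame-perfect outcome: (Heavy, Y) with payoffs (8, 2).
Now find the simultaneous Nash equilibrium.
Delta's best replies: X→Medium; Y→Heavy.
Echo's best replies: Zero→Y; Light→X; Medium→X; Heavy→X.
Only (Medium, X) has each player best-responding; Nash payoffs (4, 0).
Delta earns 8 sequentially versus 4 at the Nash outcome: better off.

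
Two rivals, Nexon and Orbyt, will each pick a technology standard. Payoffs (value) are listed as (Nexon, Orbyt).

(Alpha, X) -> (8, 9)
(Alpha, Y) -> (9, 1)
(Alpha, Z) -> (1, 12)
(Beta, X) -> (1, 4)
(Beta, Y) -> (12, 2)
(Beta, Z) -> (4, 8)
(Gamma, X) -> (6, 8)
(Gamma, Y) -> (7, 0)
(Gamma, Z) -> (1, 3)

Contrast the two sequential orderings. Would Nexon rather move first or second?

If Nexon leads: Orbyt's best replies are Alpha→Z, Beta→Z, Gamma→X; Nexon's induced payoffs 1, 4, 6; outcome (Gamma, X), payoffs (6, 8).
If Orbyt leads: Nexon's best replies are X→Alpha, Y→Beta, Z→Beta; Orbyt's induced payoffs 9, 2, 8; outcome (Alpha, X), payoffs (8, 9).
Nexon gets 6 moving first and 8 moving second, so Nexon prefers to move second.

second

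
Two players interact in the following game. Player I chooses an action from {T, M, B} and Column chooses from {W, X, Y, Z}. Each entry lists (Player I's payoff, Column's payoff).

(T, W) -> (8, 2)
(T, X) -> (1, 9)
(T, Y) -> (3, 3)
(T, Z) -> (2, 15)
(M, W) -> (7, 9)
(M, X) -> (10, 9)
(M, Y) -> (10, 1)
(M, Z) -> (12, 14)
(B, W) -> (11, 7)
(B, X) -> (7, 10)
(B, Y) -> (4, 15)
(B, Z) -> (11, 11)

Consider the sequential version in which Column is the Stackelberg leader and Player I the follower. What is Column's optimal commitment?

Player I best-responds to each possible Column move:
- W → Player I plays B (best of 8, 7, 11); Column gets 7.
- X → Player I plays M (best of 1, 10, 7); Column gets 9.
- Y → Player I plays M (best of 3, 10, 4); Column gets 1.
- Z → Player I plays M (best of 2, 12, 11); Column gets 14.
Column's induced payoffs are 7, 9, 1, 14, so Column commits to Z. Subgame-perfect outcome: (M, Z) with payoffs (12, 14).

Z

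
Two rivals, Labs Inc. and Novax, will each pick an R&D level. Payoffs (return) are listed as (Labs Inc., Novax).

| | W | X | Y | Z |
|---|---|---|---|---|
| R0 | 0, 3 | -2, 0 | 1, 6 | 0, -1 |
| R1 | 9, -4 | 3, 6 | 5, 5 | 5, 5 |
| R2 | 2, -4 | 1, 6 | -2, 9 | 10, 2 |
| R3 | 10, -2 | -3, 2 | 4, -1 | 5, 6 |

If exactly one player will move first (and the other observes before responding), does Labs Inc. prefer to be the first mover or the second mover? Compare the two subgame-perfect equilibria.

If Labs Inc. leads: Novax's best replies are R0→Y, R1→X, R2→Y, R3→Z; Labs Inc.'s induced payoffs 1, 3, -2, 5; outcome (R3, Z), payoffs (5, 6).
If Novax leads: Labs Inc.'s best replies are W→R3, X→R1, Y→R1, Z→R2; Novax's induced payoffs -2, 6, 5, 2; outcome (R1, X), payoffs (3, 6).
Labs Inc. gets 5 moving first and 3 moving second, so Labs Inc. prefers to move first.

first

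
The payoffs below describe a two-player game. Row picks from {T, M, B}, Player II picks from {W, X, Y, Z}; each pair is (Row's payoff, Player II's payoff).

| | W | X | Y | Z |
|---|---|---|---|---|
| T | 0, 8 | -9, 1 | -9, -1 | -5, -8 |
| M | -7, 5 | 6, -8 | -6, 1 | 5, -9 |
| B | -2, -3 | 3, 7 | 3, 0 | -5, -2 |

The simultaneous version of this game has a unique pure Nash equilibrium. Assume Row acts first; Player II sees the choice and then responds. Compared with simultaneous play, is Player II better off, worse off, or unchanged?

Solve by backward induction (Row leads).
- T: BR = W, leader payoff 0.
- M: BR = W, leader payoff -7.
- B: BR = X, leader payoff 3.
Maximizing over 0, -7, 3, Row chooses B. Subgame-perfect outcome: (B, X) with payoffs (3, 7).
Now find the simultaneous Nash equilibrium.
Row's best replies: W→T; X→M; Y→B; Z→M.
Player II's best replies: T→W; M→W; B→X.
The unique mutual best reply is (T, W), giving (0, 8).
Player II earns 7 sequentially versus 8 at the Nash outcome: worse off.

worse off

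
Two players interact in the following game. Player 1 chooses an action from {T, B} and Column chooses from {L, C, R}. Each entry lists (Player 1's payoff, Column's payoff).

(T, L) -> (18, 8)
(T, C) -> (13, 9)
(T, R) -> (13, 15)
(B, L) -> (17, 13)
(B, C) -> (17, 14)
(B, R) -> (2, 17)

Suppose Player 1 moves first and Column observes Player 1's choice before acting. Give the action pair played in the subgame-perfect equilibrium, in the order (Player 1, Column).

Column best-responds to each possible Player 1 move:
- T → Column plays R (best of 8, 9, 15); Player 1 gets 13.
- B → Column plays R (best of 13, 14, 17); Player 1 gets 2.
Among 13, 2, the best is 13 at T. Subgame-perfect outcome: (T, R) with payoffs (13, 15).

(T, R)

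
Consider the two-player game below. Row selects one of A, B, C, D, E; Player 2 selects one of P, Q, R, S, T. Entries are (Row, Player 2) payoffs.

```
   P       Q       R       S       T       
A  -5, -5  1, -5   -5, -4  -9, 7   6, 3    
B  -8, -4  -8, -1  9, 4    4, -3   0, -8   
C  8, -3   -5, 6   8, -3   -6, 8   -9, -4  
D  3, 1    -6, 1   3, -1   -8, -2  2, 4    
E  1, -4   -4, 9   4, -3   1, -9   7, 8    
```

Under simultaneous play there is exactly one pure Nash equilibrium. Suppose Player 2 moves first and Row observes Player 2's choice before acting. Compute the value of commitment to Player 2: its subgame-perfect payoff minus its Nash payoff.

4

Backward induction with Player 2 moving first.
- P: Row compares -5, -8, 8, 3, 1 and picks C; Player 2 would get -3.
- Q: Row compares 1, -8, -5, -6, -4 and picks A; Player 2 would get -5.
- R: Row compares -5, 9, 8, 3, 4 and picks B; Player 2 would get 4.
- S: Row compares -9, 4, -6, -8, 1 and picks B; Player 2 would get -3.
- T: Row compares 6, 0, -9, 2, 7 and picks E; Player 2 would get 8.
Player 2's induced payoffs are -3, -5, 4, -3, 8, so Player 2 commits to T. Subgame-perfect outcome: (E, T) with payoffs (7, 8).
Under simultaneous play:
Row's best replies: P→C; Q→A; R→B; S→B; T→E.
Player 2's best replies: A→S; B→R; C→S; D→T; E→Q.
The unique mutual best reply is (B, R), giving (9, 4).
Player 2's commitment gain: 8 − 4 = 4.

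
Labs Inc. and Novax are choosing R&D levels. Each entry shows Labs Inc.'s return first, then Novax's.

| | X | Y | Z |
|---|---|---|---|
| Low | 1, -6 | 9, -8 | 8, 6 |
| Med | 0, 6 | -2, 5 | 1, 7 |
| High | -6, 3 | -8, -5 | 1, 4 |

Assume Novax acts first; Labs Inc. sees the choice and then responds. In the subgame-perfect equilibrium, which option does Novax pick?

Solve by backward induction (Novax leads).
- X → Labs Inc. plays Low (best of 1, 0, -6); Novax gets -6.
- Y → Labs Inc. plays Low (best of 9, -2, -8); Novax gets -8.
- Z → Labs Inc. plays Low (best of 8, 1, 1); Novax gets 6.
Among -6, -8, 6, the best is 6 at Z. Subgame-perfect outcome: (Low, Z) with payoffs (8, 6).

Z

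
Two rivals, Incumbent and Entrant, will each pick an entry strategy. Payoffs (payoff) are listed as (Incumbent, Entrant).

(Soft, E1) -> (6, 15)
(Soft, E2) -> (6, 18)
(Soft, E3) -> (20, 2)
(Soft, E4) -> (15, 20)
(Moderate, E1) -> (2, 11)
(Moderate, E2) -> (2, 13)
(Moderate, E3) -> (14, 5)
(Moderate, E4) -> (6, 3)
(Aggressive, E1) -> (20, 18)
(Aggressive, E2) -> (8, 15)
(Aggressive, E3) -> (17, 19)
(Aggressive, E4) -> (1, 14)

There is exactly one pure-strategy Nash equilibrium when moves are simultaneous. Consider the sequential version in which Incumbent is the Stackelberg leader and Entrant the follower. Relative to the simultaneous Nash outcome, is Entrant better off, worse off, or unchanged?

worse off

Solve by backward induction (Incumbent leads).
- Soft: Entrant compares 15, 18, 2, 20 and picks E4; Incumbent would get 15.
- Moderate: Entrant compares 11, 13, 5, 3 and picks E2; Incumbent would get 2.
- Aggressive: Entrant compares 18, 15, 19, 14 and picks E3; Incumbent would get 17.
Maximizing over 15, 2, 17, Incumbent chooses Aggressive. Subgame-perfect outcome: (Aggressive, E3) with payoffs (17, 19).
Now find the simultaneous Nash equilibrium.
Incumbent's best replies: E1→Aggressive; E2→Aggressive; E3→Soft; E4→Soft.
Entrant's best replies: Soft→E4; Moderate→E2; Aggressive→E3.
Only (Soft, E4) has each player best-responding; Nash payoffs (15, 20).
Entrant earns 19 sequentially versus 20 at the Nash outcome: worse off.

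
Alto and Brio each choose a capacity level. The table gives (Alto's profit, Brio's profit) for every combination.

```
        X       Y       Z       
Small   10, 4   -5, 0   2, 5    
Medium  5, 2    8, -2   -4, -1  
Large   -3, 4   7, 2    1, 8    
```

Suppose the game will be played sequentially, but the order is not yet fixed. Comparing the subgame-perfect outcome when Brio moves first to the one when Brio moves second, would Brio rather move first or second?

If Alto leads: Brio's best replies are Small→Z, Medium→X, Large→Z; Alto's induced payoffs 2, 5, 1; outcome (Medium, X), payoffs (5, 2).
If Brio leads: Alto's best replies are X→Small, Y→Medium, Z→Small; Brio's induced payoffs 4, -2, 5; outcome (Small, Z), payoffs (2, 5).
Brio gets 5 moving first and 2 moving second, so Brio prefers to move first.

first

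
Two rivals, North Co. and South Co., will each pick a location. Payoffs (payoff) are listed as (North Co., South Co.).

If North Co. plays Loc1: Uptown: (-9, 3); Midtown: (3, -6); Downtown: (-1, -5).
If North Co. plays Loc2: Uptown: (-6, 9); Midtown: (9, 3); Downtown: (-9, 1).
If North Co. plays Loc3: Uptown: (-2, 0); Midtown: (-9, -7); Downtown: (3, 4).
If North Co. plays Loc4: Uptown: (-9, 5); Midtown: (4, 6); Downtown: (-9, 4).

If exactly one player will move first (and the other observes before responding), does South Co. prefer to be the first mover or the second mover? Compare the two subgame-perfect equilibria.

second

If North Co. leads: South Co.'s best replies are Loc1→Uptown, Loc2→Uptown, Loc3→Downtown, Loc4→Midtown; North Co.'s induced payoffs -9, -6, 3, 4; outcome (Loc4, Midtown), payoffs (4, 6).
If South Co. leads: North Co.'s best replies are Uptown→Loc3, Midtown→Loc2, Downtown→Loc3; South Co.'s induced payoffs 0, 3, 4; outcome (Loc3, Downtown), payoffs (3, 4).
South Co. gets 4 moving first and 6 moving second, so South Co. prefers to move second.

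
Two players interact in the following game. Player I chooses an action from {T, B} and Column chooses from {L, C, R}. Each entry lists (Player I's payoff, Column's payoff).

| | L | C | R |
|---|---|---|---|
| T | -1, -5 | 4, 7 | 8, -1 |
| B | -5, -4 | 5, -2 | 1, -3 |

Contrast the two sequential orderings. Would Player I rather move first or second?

If Player I leads: Column's best replies are T→C, B→C; Player I's induced payoffs 4, 5; outcome (B, C), payoffs (5, -2).
If Column leads: Player I's best replies are L→T, C→B, R→T; Column's induced payoffs -5, -2, -1; outcome (T, R), payoffs (8, -1).
Player I gets 5 moving first and 8 moving second, so Player I prefers to move second.

second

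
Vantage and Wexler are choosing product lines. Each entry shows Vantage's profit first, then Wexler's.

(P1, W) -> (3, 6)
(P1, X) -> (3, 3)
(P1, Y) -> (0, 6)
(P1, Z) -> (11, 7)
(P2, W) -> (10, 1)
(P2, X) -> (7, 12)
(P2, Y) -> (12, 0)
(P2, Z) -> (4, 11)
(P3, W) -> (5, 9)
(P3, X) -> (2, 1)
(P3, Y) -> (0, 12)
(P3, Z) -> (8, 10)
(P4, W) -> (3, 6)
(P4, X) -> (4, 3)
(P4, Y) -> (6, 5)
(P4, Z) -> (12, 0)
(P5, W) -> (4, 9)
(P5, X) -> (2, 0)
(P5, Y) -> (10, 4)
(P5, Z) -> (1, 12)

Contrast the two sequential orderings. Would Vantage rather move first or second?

If Vantage leads: Wexler's best replies are P1→Z, P2→X, P3→Y, P4→W, P5→Z; Vantage's induced payoffs 11, 7, 0, 3, 1; outcome (P1, Z), payoffs (11, 7).
If Wexler leads: Vantage's best replies are W→P2, X→P2, Y→P2, Z→P4; Wexler's induced payoffs 1, 12, 0, 0; outcome (P2, X), payoffs (7, 12).
Vantage gets 11 moving first and 7 moving second, so Vantage prefers to move first.

first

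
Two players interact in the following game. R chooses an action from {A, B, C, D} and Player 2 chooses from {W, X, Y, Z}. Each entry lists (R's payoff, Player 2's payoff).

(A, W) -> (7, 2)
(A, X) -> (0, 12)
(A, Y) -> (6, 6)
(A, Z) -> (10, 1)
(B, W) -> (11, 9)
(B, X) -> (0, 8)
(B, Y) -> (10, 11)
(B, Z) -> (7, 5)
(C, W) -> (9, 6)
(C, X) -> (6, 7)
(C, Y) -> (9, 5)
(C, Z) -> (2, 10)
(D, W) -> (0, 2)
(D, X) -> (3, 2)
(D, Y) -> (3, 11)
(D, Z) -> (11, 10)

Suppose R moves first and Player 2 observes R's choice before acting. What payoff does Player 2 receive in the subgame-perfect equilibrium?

Backward induction with R moving first.
- A: Player 2 compares 2, 12, 6, 1 and picks X; R would get 0.
- B: Player 2 compares 9, 8, 11, 5 and picks Y; R would get 10.
- C: Player 2 compares 6, 7, 5, 10 and picks Z; R would get 2.
- D: Player 2 compares 2, 2, 11, 10 and picks Y; R would get 3.
Among 0, 10, 2, 3, the best is 10 at B. Subgame-perfect outcome: (B, Y) with payoffs (10, 11).

11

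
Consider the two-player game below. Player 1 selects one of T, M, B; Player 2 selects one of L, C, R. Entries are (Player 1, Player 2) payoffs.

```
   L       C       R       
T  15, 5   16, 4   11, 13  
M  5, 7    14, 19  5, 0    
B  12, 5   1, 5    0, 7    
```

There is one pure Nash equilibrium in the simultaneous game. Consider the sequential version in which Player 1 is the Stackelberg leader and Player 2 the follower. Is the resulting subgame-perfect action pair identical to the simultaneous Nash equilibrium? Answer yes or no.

Backward induction with Player 1 moving first.
- T → Player 2 plays R (best of 5, 4, 13); Player 1 gets 11.
- M → Player 2 plays C (best of 7, 19, 0); Player 1 gets 14.
- B → Player 2 plays R (best of 5, 5, 7); Player 1 gets 0.
Maximizing over 11, 14, 0, Player 1 chooses M. Subgame-perfect outcome: (M, C) with payoffs (14, 19).
Now find the simultaneous Nash equilibrium.
Player 1's best replies: L→T; C→T; R→T.
Player 2's best replies: T→R; M→C; B→R.
The unique mutual best reply is (T, R), giving (11, 13).
Sequential outcome (M, C) differs from the Nash profile (T, R).

no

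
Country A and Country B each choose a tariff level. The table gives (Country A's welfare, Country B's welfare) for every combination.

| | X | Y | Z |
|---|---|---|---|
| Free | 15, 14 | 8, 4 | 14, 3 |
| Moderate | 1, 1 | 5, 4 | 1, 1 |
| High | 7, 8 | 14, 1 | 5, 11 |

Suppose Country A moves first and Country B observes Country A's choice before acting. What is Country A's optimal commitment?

Free

Backward induction with Country A moving first.
- Free → Country B plays X (best of 14, 4, 3); Country A gets 15.
- Moderate → Country B plays Y (best of 1, 4, 1); Country A gets 5.
- High → Country B plays Z (best of 8, 1, 11); Country A gets 5.
Country A's induced payoffs are 15, 5, 5, so Country A commits to Free. Subgame-perfect outcome: (Free, X) with payoffs (15, 14).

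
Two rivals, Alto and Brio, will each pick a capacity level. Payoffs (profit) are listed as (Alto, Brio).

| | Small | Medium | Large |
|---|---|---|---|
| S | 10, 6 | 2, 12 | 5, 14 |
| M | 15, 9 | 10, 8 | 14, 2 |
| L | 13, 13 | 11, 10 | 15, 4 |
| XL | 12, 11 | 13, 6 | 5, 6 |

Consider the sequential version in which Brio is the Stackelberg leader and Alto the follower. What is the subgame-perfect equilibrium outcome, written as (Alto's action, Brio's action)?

(M, Small)

Work backward from Alto's decision.
- Small → Alto plays M (best of 10, 15, 13, 12); Brio gets 9.
- Medium → Alto plays XL (best of 2, 10, 11, 13); Brio gets 6.
- Large → Alto plays L (best of 5, 14, 15, 5); Brio gets 4.
Among 9, 6, 4, the best is 9 at Small. Subgame-perfect outcome: (M, Small) with payoffs (15, 9).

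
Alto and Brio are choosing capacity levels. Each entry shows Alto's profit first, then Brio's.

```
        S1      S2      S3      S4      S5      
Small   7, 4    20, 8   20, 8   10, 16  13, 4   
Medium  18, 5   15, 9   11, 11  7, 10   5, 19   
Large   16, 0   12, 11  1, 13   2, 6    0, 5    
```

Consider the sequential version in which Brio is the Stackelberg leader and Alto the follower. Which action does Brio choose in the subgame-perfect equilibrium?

Backward induction with Brio moving first.
- S1: Alto compares 7, 18, 16 and picks Medium; Brio would get 5.
- S2: Alto compares 20, 15, 12 and picks Small; Brio would get 8.
- S3: Alto compares 20, 11, 1 and picks Small; Brio would get 8.
- S4: Alto compares 10, 7, 2 and picks Small; Brio would get 16.
- S5: Alto compares 13, 5, 0 and picks Small; Brio would get 4.
Among 5, 8, 8, 16, 4, the best is 16 at S4. Subgame-perfect outcome: (Small, S4) with payoffs (10, 16).

S4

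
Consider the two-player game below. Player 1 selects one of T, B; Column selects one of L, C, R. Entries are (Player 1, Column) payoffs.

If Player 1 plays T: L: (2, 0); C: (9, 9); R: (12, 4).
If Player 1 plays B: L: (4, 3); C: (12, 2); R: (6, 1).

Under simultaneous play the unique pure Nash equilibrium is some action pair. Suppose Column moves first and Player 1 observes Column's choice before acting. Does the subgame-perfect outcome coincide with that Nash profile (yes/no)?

Solve by backward induction (Column leads).
- L → Player 1 plays B (best of 2, 4); Column gets 3.
- C → Player 1 plays B (best of 9, 12); Column gets 2.
- R → Player 1 plays T (best of 12, 6); Column gets 4.
Maximizing over 3, 2, 4, Column chooses R. Subgame-perfect outcome: (T, R) with payoffs (12, 4).
Now find the simultaneous Nash equilibrium.
Player 1's best replies: L→B; C→B; R→T.
Column's best replies: T→C; B→L.
The unique mutual best reply is (B, L), giving (4, 3).
Sequential outcome (T, R) differs from the Nash profile (B, L).

no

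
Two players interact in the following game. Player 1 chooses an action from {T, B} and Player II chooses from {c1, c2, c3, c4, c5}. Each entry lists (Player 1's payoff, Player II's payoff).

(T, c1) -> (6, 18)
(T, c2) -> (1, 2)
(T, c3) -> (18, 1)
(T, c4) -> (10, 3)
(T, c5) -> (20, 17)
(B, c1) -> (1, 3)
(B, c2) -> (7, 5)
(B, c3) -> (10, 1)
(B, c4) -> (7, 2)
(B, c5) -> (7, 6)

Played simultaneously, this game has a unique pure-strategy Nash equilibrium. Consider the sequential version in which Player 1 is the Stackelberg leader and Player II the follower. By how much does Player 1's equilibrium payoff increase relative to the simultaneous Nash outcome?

1

Player II best-responds to each possible Player 1 move:
- T → Player II plays c1 (best of 18, 2, 1, 3, 17); Player 1 gets 6.
- B → Player II plays c5 (best of 3, 5, 1, 2, 6); Player 1 gets 7.
Maximizing over 6, 7, Player 1 chooses B. Subgame-perfect outcome: (B, c5) with payoffs (7, 6).
For the simultaneous game, intersect best replies.
Player 1's best replies: c1→T; c2→B; c3→T; c4→T; c5→T.
Player II's best replies: T→c1; B→c5.
Only (T, c1) has each player best-responding; Nash payoffs (6, 18).
Player 1's commitment gain: 7 − 6 = 1.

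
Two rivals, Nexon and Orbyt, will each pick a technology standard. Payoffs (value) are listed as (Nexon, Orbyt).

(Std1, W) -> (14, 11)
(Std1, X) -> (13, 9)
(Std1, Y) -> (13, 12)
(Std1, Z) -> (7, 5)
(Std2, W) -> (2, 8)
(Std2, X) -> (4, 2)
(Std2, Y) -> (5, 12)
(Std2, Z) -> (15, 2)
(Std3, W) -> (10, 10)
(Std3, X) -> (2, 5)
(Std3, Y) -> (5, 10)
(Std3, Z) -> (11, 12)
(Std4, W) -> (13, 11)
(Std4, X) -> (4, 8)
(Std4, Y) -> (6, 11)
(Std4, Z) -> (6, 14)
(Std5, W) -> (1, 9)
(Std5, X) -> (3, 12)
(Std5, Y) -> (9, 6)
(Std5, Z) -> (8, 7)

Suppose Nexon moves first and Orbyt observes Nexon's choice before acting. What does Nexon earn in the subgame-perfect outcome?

13

Backward induction with Nexon moving first.
- Std1: BR = Y, leader payoff 13.
- Std2: BR = Y, leader payoff 5.
- Std3: BR = Z, leader payoff 11.
- Std4: BR = Z, leader payoff 6.
- Std5: BR = X, leader payoff 3.
Among 13, 5, 11, 6, 3, the best is 13 at Std1. Subgame-perfect outcome: (Std1, Y) with payoffs (13, 12).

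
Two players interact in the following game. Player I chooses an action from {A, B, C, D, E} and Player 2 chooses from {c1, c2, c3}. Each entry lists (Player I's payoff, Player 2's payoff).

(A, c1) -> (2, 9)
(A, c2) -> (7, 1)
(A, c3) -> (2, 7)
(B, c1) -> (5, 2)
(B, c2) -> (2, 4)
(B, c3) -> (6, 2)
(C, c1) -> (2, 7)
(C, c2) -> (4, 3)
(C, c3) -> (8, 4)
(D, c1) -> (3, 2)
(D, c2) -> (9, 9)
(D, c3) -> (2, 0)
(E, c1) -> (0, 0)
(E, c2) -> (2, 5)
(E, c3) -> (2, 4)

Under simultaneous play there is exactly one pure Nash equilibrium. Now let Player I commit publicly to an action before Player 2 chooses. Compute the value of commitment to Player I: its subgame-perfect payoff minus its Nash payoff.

0

Solve by backward induction (Player I leads).
- A: BR = c1, leader payoff 2.
- B: BR = c2, leader payoff 2.
- C: BR = c1, leader payoff 2.
- D: BR = c2, leader payoff 9.
- E: BR = c2, leader payoff 2.
Maximizing over 2, 2, 2, 9, 2, Player I chooses D. Subgame-perfect outcome: (D, c2) with payoffs (9, 9).
Under simultaneous play:
Player I's best replies: c1→B; c2→D; c3→C.
Player 2's best replies: A→c1; B→c2; C→c1; D→c2; E→c2.
The unique mutual best reply is (D, c2), giving (9, 9).
Player I's commitment gain: 9 − 9 = 0.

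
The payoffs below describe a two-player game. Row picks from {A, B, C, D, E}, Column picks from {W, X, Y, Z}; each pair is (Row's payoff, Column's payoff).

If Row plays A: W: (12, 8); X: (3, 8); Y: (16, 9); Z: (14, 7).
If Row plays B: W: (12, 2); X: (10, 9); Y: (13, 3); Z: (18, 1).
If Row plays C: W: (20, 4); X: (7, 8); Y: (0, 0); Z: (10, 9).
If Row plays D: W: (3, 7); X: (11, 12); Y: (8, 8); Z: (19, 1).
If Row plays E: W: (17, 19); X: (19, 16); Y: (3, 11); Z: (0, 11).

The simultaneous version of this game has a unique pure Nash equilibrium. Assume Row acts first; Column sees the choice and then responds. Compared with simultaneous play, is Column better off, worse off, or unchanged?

better off

Backward induction with Row moving first.
- A: BR = Y, leader payoff 16.
- B: BR = X, leader payoff 10.
- C: BR = Z, leader payoff 10.
- D: BR = X, leader payoff 11.
- E: BR = W, leader payoff 17.
Maximizing over 16, 10, 10, 11, 17, Row chooses E. Subgame-perfect outcome: (E, W) with payoffs (17, 19).
Now find the simultaneous Nash equilibrium.
Row's best replies: W→C; X→E; Y→A; Z→D.
Column's best replies: A→Y; B→X; C→Z; D→X; E→W.
The unique mutual best reply is (A, Y), giving (16, 9).
Column earns 19 sequentially versus 9 at the Nash outcome: better off.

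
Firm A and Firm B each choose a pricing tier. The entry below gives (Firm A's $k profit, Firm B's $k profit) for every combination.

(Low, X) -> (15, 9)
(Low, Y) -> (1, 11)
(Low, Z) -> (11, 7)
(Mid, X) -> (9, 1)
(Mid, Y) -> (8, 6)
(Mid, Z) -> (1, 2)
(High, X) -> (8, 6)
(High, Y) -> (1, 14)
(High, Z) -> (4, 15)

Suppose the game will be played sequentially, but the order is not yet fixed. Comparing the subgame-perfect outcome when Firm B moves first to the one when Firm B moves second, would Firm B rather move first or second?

If Firm A leads: Firm B's best replies are Low→Y, Mid→Y, High→Z; Firm A's induced payoffs 1, 8, 4; outcome (Mid, Y), payoffs (8, 6).
If Firm B leads: Firm A's best replies are X→Low, Y→Mid, Z→Low; Firm B's induced payoffs 9, 6, 7; outcome (Low, X), payoffs (15, 9).
Firm B gets 9 moving first and 6 moving second, so Firm B prefers to move first.

first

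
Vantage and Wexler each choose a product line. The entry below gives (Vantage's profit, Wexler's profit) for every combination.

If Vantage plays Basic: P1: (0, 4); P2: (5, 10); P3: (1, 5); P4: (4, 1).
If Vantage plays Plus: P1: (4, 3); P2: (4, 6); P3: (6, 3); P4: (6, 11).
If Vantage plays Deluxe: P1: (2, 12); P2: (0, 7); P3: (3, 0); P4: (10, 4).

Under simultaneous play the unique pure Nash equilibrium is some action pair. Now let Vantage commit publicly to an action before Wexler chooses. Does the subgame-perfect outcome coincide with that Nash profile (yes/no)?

no

Work backward from Wexler's decision.
- Basic: BR = P2, leader payoff 5.
- Plus: BR = P4, leader payoff 6.
- Deluxe: BR = P1, leader payoff 2.
Among 5, 6, 2, the best is 6 at Plus. Subgame-perfect outcome: (Plus, P4) with payoffs (6, 11).
Under simultaneous play:
Vantage's best replies: P1→Plus; P2→Basic; P3→Plus; P4→Deluxe.
Wexler's best replies: Basic→P2; Plus→P4; Deluxe→P1.
Only (Basic, P2) has each player best-responding; Nash payoffs (5, 10).
Sequential outcome (Plus, P4) differs from the Nash profile (Basic, P2).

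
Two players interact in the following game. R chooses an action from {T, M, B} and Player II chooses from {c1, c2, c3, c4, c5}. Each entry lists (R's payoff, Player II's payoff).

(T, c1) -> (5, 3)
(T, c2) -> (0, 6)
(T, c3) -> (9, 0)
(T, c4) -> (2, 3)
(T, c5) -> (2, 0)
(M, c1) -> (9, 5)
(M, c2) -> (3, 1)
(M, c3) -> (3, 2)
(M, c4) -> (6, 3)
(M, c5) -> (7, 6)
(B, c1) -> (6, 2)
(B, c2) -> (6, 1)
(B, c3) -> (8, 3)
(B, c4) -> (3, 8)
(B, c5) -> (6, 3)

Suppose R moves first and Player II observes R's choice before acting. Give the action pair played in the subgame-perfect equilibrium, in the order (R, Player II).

(M, c5)

Player II best-responds to each possible R move:
- T → Player II plays c2 (best of 3, 6, 0, 3, 0); R gets 0.
- M → Player II plays c5 (best of 5, 1, 2, 3, 6); R gets 7.
- B → Player II plays c4 (best of 2, 1, 3, 8, 3); R gets 3.
R's induced payoffs are 0, 7, 3, so R commits to M. Subgame-perfect outcome: (M, c5) with payoffs (7, 6).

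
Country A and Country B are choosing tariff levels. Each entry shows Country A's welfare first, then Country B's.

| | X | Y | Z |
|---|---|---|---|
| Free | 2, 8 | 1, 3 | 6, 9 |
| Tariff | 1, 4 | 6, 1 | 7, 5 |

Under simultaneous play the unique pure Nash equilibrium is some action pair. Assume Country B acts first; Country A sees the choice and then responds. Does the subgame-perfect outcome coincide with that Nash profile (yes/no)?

no

Country A best-responds to each possible Country B move:
- X: Country A compares 2, 1 and picks Free; Country B would get 8.
- Y: Country A compares 1, 6 and picks Tariff; Country B would get 1.
- Z: Country A compares 6, 7 and picks Tariff; Country B would get 5.
Among 8, 1, 5, the best is 8 at X. Subgame-perfect outcome: (Free, X) with payoffs (2, 8).
Under simultaneous play:
Country A's best replies: X→Free; Y→Tariff; Z→Tariff.
Country B's best replies: Free→Z; Tariff→Z.
The unique mutual best reply is (Tariff, Z), giving (7, 5).
Sequential outcome (Free, X) differs from the Nash profile (Tariff, Z).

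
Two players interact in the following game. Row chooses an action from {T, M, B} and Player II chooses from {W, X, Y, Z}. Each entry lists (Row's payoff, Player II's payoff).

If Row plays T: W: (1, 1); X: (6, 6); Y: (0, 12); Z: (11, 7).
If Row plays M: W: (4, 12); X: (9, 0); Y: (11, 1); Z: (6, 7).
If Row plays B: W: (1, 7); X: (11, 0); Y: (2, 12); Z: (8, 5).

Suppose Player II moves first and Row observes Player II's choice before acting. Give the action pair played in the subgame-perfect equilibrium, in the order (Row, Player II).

(M, W)

Solve by backward induction (Player II leads).
- W: BR = M, leader payoff 12.
- X: BR = B, leader payoff 0.
- Y: BR = M, leader payoff 1.
- Z: BR = T, leader payoff 7.
Among 12, 0, 1, 7, the best is 12 at W. Subgame-perfect outcome: (M, W) with payoffs (4, 12).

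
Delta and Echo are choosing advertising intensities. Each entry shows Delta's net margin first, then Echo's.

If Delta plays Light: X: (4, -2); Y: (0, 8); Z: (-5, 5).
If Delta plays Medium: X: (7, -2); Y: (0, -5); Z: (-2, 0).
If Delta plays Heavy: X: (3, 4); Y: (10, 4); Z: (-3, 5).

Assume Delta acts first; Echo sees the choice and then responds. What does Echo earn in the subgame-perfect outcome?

8

Work backward from Echo's decision.
- Light → Echo plays Y (best of -2, 8, 5); Delta gets 0.
- Medium → Echo plays Z (best of -2, -5, 0); Delta gets -2.
- Heavy → Echo plays Z (best of 4, 4, 5); Delta gets -3.
Among 0, -2, -3, the best is 0 at Light. Subgame-perfect outcome: (Light, Y) with payoffs (0, 8).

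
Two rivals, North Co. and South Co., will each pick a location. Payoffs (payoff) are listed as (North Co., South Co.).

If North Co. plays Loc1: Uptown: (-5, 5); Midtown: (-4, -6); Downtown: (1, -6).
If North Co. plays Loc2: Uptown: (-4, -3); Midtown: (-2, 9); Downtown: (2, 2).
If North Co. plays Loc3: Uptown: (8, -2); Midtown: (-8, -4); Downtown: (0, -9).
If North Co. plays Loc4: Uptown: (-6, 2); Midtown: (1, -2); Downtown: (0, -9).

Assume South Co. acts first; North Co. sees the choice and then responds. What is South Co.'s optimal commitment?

North Co. best-responds to each possible South Co. move:
- Uptown: BR = Loc3, leader payoff -2.
- Midtown: BR = Loc4, leader payoff -2.
- Downtown: BR = Loc2, leader payoff 2.
South Co.'s induced payoffs are -2, -2, 2, so South Co. commits to Downtown. Subgame-perfect outcome: (Loc2, Downtown) with payoffs (2, 2).

Downtown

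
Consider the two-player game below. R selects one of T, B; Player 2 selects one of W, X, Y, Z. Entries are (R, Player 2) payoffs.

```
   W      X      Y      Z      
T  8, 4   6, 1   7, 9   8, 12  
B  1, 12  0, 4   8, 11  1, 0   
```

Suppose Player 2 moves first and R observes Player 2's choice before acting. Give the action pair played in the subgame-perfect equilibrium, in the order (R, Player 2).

R best-responds to each possible Player 2 move:
- W: BR = T, leader payoff 4.
- X: BR = T, leader payoff 1.
- Y: BR = B, leader payoff 11.
- Z: BR = T, leader payoff 12.
Among 4, 1, 11, 12, the best is 12 at Z. Subgame-perfect outcome: (T, Z) with payoffs (8, 12).

(T, Z)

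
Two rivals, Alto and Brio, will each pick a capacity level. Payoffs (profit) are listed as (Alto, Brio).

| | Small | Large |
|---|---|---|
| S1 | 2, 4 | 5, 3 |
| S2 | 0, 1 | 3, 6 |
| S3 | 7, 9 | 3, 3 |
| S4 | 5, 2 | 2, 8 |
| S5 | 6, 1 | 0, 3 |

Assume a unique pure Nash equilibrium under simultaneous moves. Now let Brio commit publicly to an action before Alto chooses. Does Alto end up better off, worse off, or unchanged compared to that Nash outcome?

Backward induction with Brio moving first.
- Small → Alto plays S3 (best of 2, 0, 7, 5, 6); Brio gets 9.
- Large → Alto plays S1 (best of 5, 3, 3, 2, 0); Brio gets 3.
Among 9, 3, the best is 9 at Small. Subgame-perfect outcome: (S3, Small) with payoffs (7, 9).
Now find the simultaneous Nash equilibrium.
Alto's best replies: Small→S3; Large→S1.
Brio's best replies: S1→Small; S2→Large; S3→Small; S4→Large; S5→Large.
The unique mutual best reply is (S3, Small), giving (7, 9).
Alto earns 7 sequentially versus 7 at the Nash outcome: unchanged.

unchanged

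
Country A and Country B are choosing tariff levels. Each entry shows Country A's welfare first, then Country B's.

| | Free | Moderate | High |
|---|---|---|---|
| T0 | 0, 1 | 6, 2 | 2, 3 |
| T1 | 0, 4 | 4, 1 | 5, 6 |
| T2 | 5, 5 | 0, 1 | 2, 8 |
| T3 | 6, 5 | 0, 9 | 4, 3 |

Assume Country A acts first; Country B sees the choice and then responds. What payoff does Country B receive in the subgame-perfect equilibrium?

Backward induction with Country A moving first.
- T0 → Country B plays High (best of 1, 2, 3); Country A gets 2.
- T1 → Country B plays High (best of 4, 1, 6); Country A gets 5.
- T2 → Country B plays High (best of 5, 1, 8); Country A gets 2.
- T3 → Country B plays Moderate (best of 5, 9, 3); Country A gets 0.
Country A's induced payoffs are 2, 5, 2, 0, so Country A commits to T1. Subgame-perfect outcome: (T1, High) with payoffs (5, 6).

6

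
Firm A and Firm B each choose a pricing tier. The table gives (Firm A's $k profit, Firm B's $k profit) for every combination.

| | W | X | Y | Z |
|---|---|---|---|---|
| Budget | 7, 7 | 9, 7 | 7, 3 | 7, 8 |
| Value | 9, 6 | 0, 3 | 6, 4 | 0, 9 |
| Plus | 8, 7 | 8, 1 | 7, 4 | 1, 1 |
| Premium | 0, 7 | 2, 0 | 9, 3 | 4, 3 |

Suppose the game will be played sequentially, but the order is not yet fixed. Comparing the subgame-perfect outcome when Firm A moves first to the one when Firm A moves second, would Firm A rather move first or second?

If Firm A leads: Firm B's best replies are Budget→Z, Value→Z, Plus→W, Premium→W; Firm A's induced payoffs 7, 0, 8, 0; outcome (Plus, W), payoffs (8, 7).
If Firm B leads: Firm A's best replies are W→Value, X→Budget, Y→Premium, Z→Budget; Firm B's induced payoffs 6, 7, 3, 8; outcome (Budget, Z), payoffs (7, 8).
Firm A gets 8 moving first and 7 moving second, so Firm A prefers to move first.

first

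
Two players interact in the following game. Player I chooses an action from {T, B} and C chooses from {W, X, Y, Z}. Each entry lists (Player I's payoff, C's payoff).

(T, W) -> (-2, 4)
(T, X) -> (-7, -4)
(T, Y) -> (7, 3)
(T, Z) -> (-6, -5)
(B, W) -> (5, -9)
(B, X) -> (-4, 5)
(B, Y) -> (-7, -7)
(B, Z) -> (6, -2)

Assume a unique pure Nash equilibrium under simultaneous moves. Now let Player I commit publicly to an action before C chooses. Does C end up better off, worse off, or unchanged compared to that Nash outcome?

Backward induction with Player I moving first.
- T: BR = W, leader payoff -2.
- B: BR = X, leader payoff -4.
Maximizing over -2, -4, Player I chooses T. Subgame-perfect outcome: (T, W) with payoffs (-2, 4).
For the simultaneous game, intersect best replies.
Player I's best replies: W→B; X→B; Y→T; Z→B.
C's best replies: T→W; B→X.
Only (B, X) has each player best-responding; Nash payoffs (-4, 5).
C earns 4 sequentially versus 5 at the Nash outcome: worse off.

worse off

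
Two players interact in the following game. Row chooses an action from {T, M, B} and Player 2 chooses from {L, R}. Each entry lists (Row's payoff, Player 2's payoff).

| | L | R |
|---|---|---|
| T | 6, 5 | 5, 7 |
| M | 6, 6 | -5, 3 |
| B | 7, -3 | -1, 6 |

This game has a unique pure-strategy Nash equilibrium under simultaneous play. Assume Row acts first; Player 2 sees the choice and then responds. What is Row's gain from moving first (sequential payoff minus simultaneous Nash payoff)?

1

Work backward from Player 2's decision.
- T → Player 2 plays R (best of 5, 7); Row gets 5.
- M → Player 2 plays L (best of 6, 3); Row gets 6.
- B → Player 2 plays R (best of -3, 6); Row gets -1.
Row's induced payoffs are 5, 6, -1, so Row commits to M. Subgame-perfect outcome: (M, L) with payoffs (6, 6).
Under simultaneous play:
Row's best replies: L→B; R→T.
Player 2's best replies: T→R; M→L; B→R.
Only (T, R) has each player best-responding; Nash payoffs (5, 7).
Row's commitment gain: 6 − 5 = 1.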